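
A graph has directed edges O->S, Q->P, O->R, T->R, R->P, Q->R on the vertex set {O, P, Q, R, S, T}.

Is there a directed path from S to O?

No

S has no outgoing edges, so nothing is reachable from it.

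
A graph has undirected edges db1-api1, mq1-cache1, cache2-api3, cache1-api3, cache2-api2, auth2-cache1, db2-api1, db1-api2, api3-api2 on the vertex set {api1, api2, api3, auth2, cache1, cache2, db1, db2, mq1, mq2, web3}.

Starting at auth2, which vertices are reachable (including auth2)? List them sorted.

Start at auth2.
Its neighbours: cache1.
Then their neighbours: api3, mq1.
Then next layer: api2, cache2.
Then next layer: db1.
Then next layer: api1.
Then next layer: db2.
Nothing further is reachable.

api1, api2, api3, auth2, cache1, cache2, db1, db2, mq1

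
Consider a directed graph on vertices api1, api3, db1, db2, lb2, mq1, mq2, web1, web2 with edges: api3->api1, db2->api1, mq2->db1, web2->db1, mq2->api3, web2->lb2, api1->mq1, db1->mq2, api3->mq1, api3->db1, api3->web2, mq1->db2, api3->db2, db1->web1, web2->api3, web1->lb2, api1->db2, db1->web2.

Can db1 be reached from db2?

No

Explore from db2.
Distance 1: reach api1.
Distance 2: reach mq1.
The search from db2 is exhausted; no directed path reaches db1.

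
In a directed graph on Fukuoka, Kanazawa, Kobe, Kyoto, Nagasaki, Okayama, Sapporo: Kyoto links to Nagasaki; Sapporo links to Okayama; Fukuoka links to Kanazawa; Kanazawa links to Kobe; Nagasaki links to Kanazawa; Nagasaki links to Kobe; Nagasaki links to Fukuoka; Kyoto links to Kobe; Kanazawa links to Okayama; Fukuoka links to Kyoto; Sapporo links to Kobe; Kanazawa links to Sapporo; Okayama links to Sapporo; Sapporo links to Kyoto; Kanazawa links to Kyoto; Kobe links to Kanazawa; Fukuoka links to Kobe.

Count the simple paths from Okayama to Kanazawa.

6

Okayama→Sapporo→Kobe→Kanazawa
Okayama→Sapporo→Kyoto→Kobe→Kanazawa
Okayama→Sapporo→Kyoto→Nagasaki→Fukuoka→Kanazawa
Okayama→Sapporo→Kyoto→Nagasaki→Fukuoka→Kobe→Kanazawa
Okayama→Sapporo→Kyoto→Nagasaki→Kanazawa
Okayama→Sapporo→Kyoto→Nagasaki→Kobe→Kanazawa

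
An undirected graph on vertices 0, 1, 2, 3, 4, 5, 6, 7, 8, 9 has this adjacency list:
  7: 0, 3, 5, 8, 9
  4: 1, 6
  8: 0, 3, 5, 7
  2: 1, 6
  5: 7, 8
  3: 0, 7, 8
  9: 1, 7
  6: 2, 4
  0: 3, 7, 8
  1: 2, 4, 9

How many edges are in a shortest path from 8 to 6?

5

Distance 0: 8.
Distance 1: 0, 3, 5, 7.
Distance 2: 9.
Distance 3: 1.
Distance 4: 2, 4.
Distance 5: 6 — contains 6.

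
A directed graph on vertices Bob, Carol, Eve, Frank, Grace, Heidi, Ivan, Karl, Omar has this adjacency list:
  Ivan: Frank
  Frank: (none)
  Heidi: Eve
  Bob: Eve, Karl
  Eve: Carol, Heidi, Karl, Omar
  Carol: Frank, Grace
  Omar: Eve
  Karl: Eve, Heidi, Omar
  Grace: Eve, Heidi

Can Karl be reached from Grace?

Explore from Grace.
Distance 1: reach Eve, Heidi.
Distance 2: reach Carol, Karl, Omar.
Found Karl.

Yes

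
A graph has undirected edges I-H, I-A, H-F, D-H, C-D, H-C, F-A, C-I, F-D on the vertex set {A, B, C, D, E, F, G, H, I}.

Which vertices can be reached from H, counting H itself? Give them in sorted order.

Start at H.
Its neighbours: C, D, F, I.
Then their neighbours: A.
Nothing further is reachable.

A, C, D, F, H, I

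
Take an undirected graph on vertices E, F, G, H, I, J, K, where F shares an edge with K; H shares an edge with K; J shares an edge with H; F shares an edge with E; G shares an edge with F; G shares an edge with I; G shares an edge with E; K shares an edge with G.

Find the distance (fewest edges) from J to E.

Distance 0: J.
Distance 1: H.
Distance 2: K.
Distance 3: F, G.
Distance 4: E, I — contains E.

4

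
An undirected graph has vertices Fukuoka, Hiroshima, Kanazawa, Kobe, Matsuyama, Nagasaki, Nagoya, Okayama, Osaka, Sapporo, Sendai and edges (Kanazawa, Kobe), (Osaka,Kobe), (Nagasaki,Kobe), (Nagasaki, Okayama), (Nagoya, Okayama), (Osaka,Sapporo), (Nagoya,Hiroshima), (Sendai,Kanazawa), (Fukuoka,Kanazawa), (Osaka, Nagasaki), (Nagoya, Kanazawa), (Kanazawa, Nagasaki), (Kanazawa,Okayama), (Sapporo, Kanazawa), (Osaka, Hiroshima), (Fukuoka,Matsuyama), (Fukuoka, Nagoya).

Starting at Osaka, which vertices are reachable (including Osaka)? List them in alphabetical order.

Start at Osaka.
Its neighbours: Hiroshima, Kobe, Nagasaki, Sapporo.
Then their neighbours: Kanazawa, Nagoya, Okayama.
Then next layer: Fukuoka, Sendai.
Then next layer: Matsuyama.
Every vertex is now reached.

Fukuoka, Hiroshima, Kanazawa, Kobe, Matsuyama, Nagasaki, Nagoya, Okayama, Osaka, Sapporo, Sendai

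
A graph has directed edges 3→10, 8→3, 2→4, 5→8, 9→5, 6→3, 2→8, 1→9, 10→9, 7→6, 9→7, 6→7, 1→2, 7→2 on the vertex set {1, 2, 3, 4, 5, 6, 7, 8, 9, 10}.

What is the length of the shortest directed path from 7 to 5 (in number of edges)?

Distance 0: 7.
Distance 1: 2, 6.
Distance 2: 3, 4, 8.
Distance 3: 10.
Distance 4: 9.
Distance 5: 5 — contains 5.

5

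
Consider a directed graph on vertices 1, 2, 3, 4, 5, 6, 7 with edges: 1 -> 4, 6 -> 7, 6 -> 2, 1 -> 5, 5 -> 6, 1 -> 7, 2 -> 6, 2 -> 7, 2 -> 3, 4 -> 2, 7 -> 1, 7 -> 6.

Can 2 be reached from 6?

Yes

Explore from 6.
Distance 1: reach 2, 7.
Found 2.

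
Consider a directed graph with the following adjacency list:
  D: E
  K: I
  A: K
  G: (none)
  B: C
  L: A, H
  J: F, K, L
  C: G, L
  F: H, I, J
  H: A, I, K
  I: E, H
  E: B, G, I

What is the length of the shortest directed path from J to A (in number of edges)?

2

Distance 0: J.
Distance 1: F, K, L.
Distance 2: A, H, I — contains A.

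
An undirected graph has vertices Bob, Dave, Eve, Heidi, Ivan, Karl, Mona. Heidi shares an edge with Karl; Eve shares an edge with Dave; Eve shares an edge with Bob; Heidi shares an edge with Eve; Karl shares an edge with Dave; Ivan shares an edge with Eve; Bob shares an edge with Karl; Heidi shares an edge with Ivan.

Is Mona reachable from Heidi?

No

Explore from Heidi.
Distance 1: reach Eve, Ivan, Karl.
Distance 2: reach Bob, Dave.
The search is exhausted without reaching Mona; it lies in a different component.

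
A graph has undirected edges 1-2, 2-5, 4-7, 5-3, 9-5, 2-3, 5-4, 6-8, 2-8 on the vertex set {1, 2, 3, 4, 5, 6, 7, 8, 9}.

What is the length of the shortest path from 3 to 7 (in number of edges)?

3

Distance 0: 3.
Distance 1: 2, 5.
Distance 2: 1, 4, 8, 9.
Distance 3: 6, 7 — contains 7.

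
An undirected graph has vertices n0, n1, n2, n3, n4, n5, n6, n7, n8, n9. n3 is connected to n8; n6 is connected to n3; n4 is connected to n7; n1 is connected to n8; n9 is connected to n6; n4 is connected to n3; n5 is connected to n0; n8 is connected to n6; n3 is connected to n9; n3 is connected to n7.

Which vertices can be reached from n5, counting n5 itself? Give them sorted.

n0, n5

Start at n5.
Its neighbours: n0.
Nothing further is reachable.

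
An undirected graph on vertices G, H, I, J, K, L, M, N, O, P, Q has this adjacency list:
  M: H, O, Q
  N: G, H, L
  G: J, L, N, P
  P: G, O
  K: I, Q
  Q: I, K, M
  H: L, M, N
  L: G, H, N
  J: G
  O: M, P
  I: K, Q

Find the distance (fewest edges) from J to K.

6

Distance 0: J.
Distance 1: G.
Distance 2: L, N, P.
Distance 3: H, O.
Distance 4: M.
Distance 5: Q.
Distance 6: I, K — contains K.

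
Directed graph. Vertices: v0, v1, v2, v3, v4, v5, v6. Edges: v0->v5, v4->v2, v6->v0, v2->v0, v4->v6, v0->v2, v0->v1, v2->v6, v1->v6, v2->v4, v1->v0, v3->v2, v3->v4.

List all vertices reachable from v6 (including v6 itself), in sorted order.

Start at v6.
Its neighbours: v0.
Then their neighbours: v1, v2, v5.
Then next layer: v4.
Nothing further is reachable.

v0, v1, v2, v4, v5, v6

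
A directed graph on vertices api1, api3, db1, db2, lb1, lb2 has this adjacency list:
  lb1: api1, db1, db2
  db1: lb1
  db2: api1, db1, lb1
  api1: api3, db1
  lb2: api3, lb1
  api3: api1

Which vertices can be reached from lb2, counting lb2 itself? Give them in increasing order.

api1, api3, db1, db2, lb1, lb2

Start at lb2.
Its neighbours: api3, lb1.
Then their neighbours: api1, db1, db2.
Every vertex is now reached.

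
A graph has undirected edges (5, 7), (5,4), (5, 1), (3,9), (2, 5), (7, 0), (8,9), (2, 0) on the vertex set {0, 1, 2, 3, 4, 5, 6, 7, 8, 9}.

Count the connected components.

From 0: component {0, 1, 2, 4, 5, 7}.
From 3: component {3, 8, 9}.
From 6: component {6}.
That's 3 components.

3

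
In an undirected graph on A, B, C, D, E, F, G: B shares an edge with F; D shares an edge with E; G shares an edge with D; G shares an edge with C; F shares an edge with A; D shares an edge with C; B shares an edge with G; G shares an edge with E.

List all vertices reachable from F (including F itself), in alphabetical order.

Start at F.
Its neighbours: A, B.
Then their neighbours: G.
Then next layer: C, D, E.
Every vertex is now reached.

A, B, C, D, E, F, G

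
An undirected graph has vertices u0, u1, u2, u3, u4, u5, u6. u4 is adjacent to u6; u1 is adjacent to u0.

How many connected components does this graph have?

From u0: component {u0, u1}.
From u2: component {u2}.
From u3: component {u3}.
From u4: component {u4, u6}.
From u5: component {u5}.
That's 5 components.

5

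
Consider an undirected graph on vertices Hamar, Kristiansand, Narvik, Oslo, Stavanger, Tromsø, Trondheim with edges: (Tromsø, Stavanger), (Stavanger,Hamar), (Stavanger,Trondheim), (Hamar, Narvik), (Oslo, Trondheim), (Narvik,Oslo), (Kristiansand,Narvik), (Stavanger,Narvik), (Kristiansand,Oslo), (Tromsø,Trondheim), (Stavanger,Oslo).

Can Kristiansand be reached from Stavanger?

Yes

Explore from Stavanger.
Distance 1: reach Hamar, Narvik, Oslo, Tromsø, Trondheim.
Distance 2: reach Kristiansand.
Found Kristiansand.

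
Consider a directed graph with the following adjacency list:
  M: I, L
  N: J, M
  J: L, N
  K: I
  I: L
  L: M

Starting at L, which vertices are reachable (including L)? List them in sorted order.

Start at L.
Its neighbours: M.
Then their neighbours: I.
Nothing further is reachable.

I, L, M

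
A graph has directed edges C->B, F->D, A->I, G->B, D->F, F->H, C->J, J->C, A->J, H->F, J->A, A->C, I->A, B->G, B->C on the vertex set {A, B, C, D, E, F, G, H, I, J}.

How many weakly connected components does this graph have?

From A: component {A, B, C, G, I, J}.
From D: component {D, F, H}.
From E: component {E}.
That's 3 components.

3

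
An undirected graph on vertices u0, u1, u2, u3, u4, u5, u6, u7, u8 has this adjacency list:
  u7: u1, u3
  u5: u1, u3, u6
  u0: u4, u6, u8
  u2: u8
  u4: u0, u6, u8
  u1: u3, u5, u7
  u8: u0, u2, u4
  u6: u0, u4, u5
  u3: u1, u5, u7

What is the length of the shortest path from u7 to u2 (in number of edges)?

6

Distance 0: u7.
Distance 1: u1, u3.
Distance 2: u5.
Distance 3: u6.
Distance 4: u0, u4.
Distance 5: u8.
Distance 6: u2 — contains u2.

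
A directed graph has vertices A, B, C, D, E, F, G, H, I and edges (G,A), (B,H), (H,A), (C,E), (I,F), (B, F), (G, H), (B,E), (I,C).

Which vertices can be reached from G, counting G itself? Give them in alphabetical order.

A, G, H

Start at G.
Its neighbours: A, H.
Nothing further is reachable.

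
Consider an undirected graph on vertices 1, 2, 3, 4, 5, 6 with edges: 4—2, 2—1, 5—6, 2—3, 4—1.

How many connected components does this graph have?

2

From 1: component {1, 2, 3, 4}.
From 5: component {5, 6}.
That's 2 components.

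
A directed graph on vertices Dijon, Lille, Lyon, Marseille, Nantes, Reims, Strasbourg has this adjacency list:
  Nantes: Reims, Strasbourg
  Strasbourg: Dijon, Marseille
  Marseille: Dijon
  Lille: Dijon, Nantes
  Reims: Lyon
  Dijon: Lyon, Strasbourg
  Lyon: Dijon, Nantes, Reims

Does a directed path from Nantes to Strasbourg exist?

Yes

Explore from Nantes.
Distance 1: reach Reims, Strasbourg.
Found Strasbourg.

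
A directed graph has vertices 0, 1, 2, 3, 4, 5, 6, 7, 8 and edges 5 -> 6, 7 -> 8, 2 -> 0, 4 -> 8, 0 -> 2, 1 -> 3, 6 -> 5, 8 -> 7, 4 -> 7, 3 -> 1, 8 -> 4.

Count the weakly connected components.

From 0: component {0, 2}.
From 1: component {1, 3}.
From 4: component {4, 7, 8}.
From 5: component {5, 6}.
That's 4 components.

4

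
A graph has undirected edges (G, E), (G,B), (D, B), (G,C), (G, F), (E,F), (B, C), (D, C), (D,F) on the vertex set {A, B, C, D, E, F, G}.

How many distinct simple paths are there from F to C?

F–D–B–C
F–D–B–G–C
F–D–C
F–E–G–B–C
F–E–G–B–D–C
F–E–G–C
F–G–B–C
F–G–B–D–C
F–G–C

9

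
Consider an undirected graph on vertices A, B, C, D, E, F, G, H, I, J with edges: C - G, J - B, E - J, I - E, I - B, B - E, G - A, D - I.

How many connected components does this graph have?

From A: component {A, C, G}.
From B: component {B, D, E, I, J}.
From F: component {F}.
From H: component {H}.
That's 4 components.

4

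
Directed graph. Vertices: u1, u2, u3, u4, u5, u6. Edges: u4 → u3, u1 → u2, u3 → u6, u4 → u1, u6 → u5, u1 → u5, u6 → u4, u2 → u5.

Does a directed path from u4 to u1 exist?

Yes

Explore from u4.
Distance 1: reach u1, u3.
Found u1.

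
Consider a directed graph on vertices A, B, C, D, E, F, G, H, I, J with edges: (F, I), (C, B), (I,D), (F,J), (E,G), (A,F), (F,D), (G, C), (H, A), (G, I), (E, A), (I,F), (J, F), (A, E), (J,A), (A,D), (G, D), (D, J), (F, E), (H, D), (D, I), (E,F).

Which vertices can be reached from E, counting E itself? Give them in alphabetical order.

Start at E.
Its neighbours: A, F, G.
Then their neighbours: C, D, I, J.
Then next layer: B.
Nothing further is reachable.

A, B, C, D, E, F, G, I, J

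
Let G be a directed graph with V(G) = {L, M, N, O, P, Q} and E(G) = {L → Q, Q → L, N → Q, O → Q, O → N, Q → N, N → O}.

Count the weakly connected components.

From L: component {L, N, O, Q}.
From M: component {M}.
From P: component {P}.
That's 3 components.

3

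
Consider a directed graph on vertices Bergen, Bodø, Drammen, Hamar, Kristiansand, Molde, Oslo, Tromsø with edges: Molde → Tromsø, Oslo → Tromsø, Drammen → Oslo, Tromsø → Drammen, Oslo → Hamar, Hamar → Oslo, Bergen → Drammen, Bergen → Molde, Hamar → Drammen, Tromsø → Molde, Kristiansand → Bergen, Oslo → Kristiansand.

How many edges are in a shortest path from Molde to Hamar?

Distance 0: Molde.
Distance 1: Tromsø.
Distance 2: Drammen.
Distance 3: Oslo.
Distance 4: Hamar, Kristiansand — contains Hamar.

4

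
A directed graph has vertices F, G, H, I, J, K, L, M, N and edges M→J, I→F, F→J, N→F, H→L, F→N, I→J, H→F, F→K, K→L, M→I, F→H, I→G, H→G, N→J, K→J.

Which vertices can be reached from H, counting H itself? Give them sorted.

Start at H.
Its neighbours: F, G, L.
Then their neighbours: J, K, N.
Nothing further is reachable.

F, G, H, J, K, L, N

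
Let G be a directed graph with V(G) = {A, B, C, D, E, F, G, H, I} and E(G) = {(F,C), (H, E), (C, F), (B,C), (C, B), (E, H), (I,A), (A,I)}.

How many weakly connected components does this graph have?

5

From A: component {A, I}.
From B: component {B, C, F}.
From D: component {D}.
From E: component {E, H}.
From G: component {G}.
That's 5 components.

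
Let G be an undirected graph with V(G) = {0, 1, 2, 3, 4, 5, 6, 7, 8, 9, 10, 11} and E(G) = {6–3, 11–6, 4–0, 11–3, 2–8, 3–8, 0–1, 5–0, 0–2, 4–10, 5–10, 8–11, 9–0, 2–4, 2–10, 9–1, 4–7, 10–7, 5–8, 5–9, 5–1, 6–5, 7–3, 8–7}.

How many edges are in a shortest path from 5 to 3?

2

Distance 0: 5.
Distance 1: 0, 1, 6, 8, 9, 10.
Distance 2: 2, 3, 4, 7, 11 — contains 3.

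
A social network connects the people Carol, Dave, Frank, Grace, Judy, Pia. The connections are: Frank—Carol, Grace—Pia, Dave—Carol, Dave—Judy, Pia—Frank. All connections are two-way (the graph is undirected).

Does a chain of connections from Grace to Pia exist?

Explore from Grace.
Distance 1: reach Pia.
Found Pia.

Yes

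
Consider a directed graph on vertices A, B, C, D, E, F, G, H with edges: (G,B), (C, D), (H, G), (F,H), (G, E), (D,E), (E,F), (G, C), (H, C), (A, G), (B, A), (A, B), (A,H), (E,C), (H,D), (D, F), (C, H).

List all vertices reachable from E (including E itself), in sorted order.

A, B, C, D, E, F, G, H

Start at E.
Its neighbours: C, F.
Then their neighbours: D, H.
Then next layer: G.
Then next layer: B.
Then next layer: A.
Every vertex is now reached.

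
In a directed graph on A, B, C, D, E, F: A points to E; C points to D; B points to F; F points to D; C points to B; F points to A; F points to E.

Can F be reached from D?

D has no outgoing edges, so nothing is reachable from it.

No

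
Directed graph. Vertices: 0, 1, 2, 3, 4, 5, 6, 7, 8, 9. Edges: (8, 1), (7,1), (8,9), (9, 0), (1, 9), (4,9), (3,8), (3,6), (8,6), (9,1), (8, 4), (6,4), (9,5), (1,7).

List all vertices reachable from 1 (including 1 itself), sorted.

Start at 1.
Its neighbours: 7, 9.
Then their neighbours: 0, 5.
Nothing further is reachable.

0, 1, 5, 7, 9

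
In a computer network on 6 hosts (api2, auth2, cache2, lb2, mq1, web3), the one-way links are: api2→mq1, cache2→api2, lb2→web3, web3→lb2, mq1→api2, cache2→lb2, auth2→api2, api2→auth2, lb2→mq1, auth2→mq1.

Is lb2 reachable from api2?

Explore from api2.
Distance 1: reach auth2, mq1.
The search from api2 is exhausted; no directed path reaches lb2.

No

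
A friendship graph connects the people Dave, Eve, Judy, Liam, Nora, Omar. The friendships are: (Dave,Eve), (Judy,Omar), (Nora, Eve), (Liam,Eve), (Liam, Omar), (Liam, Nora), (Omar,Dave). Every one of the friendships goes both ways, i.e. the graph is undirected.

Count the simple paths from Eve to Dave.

3

Eve–Dave
Eve–Liam–Omar–Dave
Eve–Nora–Liam–Omar–Dave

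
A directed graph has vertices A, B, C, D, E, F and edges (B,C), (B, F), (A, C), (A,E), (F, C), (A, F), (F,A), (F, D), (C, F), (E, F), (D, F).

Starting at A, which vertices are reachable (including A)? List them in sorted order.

A, C, D, E, F

Start at A.
Its neighbours: C, E, F.
Then their neighbours: D.
Nothing further is reachable.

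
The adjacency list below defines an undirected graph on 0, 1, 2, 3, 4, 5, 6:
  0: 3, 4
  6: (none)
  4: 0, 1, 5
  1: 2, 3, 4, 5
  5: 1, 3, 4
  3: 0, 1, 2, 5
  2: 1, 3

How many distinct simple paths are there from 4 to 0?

7

4–0
4–1–2–3–0
4–1–3–0
4–1–5–3–0
4–5–1–2–3–0
4–5–1–3–0
4–5–3–0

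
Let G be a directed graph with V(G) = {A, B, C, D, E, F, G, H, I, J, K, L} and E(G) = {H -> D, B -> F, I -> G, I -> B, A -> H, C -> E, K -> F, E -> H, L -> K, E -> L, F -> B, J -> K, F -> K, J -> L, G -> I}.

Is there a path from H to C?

Explore from H.
Distance 1: reach D.
The search from H is exhausted; no directed path reaches C.

No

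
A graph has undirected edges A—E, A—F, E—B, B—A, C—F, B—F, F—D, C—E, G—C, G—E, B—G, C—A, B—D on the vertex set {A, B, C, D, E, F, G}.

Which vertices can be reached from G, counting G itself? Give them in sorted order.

Start at G.
Its neighbours: B, C, E.
Then their neighbours: A, D, F.
Every vertex is now reached.

A, B, C, D, E, F, G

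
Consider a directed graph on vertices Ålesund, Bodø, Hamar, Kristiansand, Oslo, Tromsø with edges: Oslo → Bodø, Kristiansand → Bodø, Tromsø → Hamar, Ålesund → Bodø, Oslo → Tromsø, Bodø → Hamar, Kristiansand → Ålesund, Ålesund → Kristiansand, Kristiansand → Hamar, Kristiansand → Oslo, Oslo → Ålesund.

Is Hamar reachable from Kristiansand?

Explore from Kristiansand.
Distance 1: reach Ålesund, Bodø, Hamar, Oslo.
Found Hamar.

Yes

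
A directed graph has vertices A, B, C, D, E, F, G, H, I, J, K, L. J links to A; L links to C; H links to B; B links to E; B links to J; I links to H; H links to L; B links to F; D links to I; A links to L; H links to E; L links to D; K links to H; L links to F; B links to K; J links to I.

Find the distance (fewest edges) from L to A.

6

Distance 0: L.
Distance 1: C, D, F.
Distance 2: I.
Distance 3: H.
Distance 4: B, E.
Distance 5: J, K.
Distance 6: A — contains A.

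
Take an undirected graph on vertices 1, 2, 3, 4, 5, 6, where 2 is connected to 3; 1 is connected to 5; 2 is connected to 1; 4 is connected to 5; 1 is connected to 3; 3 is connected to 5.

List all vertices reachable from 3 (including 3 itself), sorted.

1, 2, 3, 4, 5

Start at 3.
Its neighbours: 1, 2, 5.
Then their neighbours: 4.
Nothing further is reachable.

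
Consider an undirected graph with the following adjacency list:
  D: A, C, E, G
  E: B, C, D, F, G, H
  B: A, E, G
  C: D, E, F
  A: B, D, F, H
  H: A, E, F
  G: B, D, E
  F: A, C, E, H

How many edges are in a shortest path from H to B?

Distance 0: H.
Distance 1: A, E, F.
Distance 2: B, C, D, G — contains B.

2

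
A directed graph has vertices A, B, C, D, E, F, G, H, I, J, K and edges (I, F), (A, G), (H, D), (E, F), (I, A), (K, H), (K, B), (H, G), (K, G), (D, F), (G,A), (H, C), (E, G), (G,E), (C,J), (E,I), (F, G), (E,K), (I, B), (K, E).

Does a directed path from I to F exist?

Explore from I.
Distance 1: reach A, B, F.
Found F.

Yes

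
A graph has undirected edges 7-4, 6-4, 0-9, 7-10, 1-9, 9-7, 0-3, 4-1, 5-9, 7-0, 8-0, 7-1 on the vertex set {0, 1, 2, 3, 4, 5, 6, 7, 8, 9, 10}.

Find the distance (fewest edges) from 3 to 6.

4

Distance 0: 3.
Distance 1: 0.
Distance 2: 7, 8, 9.
Distance 3: 1, 4, 5, 10.
Distance 4: 6 — contains 6.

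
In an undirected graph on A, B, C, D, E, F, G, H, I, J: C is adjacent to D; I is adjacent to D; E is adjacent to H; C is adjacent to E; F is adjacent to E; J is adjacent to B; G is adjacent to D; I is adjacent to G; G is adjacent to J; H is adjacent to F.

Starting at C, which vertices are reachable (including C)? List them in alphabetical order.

Start at C.
Its neighbours: D, E.
Then their neighbours: F, G, H, I.
Then next layer: J.
Then next layer: B.
Nothing further is reachable.

B, C, D, E, F, G, H, I, J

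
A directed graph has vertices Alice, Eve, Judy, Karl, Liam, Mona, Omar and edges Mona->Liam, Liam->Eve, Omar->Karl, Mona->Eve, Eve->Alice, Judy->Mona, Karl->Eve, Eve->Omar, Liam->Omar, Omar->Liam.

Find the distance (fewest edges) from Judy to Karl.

Distance 0: Judy.
Distance 1: Mona.
Distance 2: Eve, Liam.
Distance 3: Alice, Omar.
Distance 4: Karl — contains Karl.

4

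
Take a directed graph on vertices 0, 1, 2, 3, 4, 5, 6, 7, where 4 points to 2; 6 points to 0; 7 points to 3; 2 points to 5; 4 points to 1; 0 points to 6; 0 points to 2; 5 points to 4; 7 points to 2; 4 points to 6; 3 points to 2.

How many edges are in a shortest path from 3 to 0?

5

Distance 0: 3.
Distance 1: 2.
Distance 2: 5.
Distance 3: 4.
Distance 4: 1, 6.
Distance 5: 0 — contains 0.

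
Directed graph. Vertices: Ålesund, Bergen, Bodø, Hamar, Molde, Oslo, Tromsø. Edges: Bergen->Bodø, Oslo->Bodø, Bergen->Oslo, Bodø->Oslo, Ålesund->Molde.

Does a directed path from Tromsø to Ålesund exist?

Tromsø has no outgoing edges, so nothing is reachable from it.

No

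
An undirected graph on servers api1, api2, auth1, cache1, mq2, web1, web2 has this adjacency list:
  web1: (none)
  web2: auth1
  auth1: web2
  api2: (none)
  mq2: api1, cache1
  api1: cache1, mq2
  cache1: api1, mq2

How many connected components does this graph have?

4

From api1: component {api1, cache1, mq2}.
From api2: component {api2}.
From auth1: component {auth1, web2}.
From web1: component {web1}.
That's 4 components.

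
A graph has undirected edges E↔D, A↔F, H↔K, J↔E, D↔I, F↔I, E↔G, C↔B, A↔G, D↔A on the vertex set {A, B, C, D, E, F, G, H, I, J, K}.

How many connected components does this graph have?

3

From A: component {A, D, E, F, G, I, J}.
From B: component {B, C}.
From H: component {H, K}.
That's 3 components.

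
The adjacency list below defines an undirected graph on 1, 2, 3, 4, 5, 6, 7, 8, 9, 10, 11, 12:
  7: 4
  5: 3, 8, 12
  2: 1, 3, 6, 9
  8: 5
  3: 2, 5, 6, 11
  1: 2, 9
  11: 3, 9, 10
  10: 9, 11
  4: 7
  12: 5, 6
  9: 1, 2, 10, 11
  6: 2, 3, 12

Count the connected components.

From 1: component {1, 2, 3, 5, 6, 8, 9, 10, 11, 12}.
From 4: component {4, 7}.
That's 2 components.

2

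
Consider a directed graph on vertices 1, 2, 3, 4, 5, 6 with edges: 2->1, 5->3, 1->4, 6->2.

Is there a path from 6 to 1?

Yes

Explore from 6.
Distance 1: reach 2.
Distance 2: reach 1.
Found 1.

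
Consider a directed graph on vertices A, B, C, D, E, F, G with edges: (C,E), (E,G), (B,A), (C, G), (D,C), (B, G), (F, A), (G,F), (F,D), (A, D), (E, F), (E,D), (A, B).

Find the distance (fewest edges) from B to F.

2

Distance 0: B.
Distance 1: A, G.
Distance 2: D, F — contains F.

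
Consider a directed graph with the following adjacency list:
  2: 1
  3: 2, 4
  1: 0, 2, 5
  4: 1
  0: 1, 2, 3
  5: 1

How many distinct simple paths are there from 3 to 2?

3

3→2
3→4→1→0→2
3→4→1→2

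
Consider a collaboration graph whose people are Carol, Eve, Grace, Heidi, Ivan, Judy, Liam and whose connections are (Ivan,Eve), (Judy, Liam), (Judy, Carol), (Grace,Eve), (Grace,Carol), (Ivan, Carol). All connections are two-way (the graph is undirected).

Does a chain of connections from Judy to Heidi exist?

No

Explore from Judy.
Distance 1: reach Carol, Liam.
Distance 2: reach Grace, Ivan.
Distance 3: reach Eve.
The search is exhausted without reaching Heidi; it lies in a different component.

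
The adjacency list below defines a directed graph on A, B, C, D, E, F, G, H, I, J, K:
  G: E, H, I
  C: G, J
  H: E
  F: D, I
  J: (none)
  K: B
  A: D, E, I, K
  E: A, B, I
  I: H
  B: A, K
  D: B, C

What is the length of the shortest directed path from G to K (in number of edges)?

Distance 0: G.
Distance 1: E, H, I.
Distance 2: A, B.
Distance 3: D, K — contains K.

3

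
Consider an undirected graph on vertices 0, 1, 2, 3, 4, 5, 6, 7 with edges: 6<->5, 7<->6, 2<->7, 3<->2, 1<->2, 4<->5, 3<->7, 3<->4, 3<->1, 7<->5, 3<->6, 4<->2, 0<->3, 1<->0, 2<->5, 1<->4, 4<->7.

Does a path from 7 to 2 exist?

Yes

Explore from 7.
Distance 1: reach 2, 3, 4, 5, 6.
Found 2.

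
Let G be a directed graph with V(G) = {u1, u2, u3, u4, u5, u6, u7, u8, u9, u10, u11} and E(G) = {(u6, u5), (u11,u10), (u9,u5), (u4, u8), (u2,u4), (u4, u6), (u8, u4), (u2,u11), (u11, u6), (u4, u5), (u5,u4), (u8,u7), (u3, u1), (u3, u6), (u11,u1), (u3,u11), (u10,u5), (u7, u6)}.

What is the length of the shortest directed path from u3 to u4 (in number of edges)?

Distance 0: u3.
Distance 1: u1, u6, u11.
Distance 2: u5, u10.
Distance 3: u4 — contains u4.

3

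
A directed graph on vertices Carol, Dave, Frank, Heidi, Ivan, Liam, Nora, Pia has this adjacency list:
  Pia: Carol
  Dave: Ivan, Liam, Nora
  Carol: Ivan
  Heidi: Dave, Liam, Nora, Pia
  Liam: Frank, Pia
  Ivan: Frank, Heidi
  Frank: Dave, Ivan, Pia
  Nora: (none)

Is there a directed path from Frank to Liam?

Yes

Explore from Frank.
Distance 1: reach Dave, Ivan, Pia.
Distance 2: reach Carol, Heidi, Liam, Nora.
Found Liam.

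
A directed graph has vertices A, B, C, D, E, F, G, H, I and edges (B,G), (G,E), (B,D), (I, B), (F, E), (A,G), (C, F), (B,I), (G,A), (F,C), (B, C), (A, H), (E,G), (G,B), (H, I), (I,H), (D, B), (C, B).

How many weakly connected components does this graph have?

From A: component {A, B, C, D, E, F, G, H, I}.
That's 1 component.

1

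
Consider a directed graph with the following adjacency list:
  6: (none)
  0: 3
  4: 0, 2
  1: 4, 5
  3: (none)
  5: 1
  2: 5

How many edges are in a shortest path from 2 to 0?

Distance 0: 2.
Distance 1: 5.
Distance 2: 1.
Distance 3: 4.
Distance 4: 0 — contains 0.

4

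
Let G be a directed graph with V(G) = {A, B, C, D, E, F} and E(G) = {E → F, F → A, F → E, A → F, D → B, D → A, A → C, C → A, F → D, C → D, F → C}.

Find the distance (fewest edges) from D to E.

3

Distance 0: D.
Distance 1: A, B.
Distance 2: C, F.
Distance 3: E — contains E.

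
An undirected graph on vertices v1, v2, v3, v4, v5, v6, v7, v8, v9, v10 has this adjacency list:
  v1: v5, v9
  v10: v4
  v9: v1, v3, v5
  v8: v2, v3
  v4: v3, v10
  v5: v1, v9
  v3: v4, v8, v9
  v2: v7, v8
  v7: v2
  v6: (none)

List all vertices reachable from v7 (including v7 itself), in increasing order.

Start at v7.
Its neighbours: v2.
Then their neighbours: v8.
Then next layer: v3.
Then next layer: v4, v9.
Then next layer: v1, v5, v10.
Nothing further is reachable.

v1, v2, v3, v4, v5, v7, v8, v9, v10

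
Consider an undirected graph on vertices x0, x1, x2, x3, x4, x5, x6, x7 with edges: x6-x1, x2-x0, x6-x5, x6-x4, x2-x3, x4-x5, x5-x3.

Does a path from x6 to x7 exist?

No

Explore from x6.
Distance 1: reach x1, x4, x5.
Distance 2: reach x3.
Distance 3: reach x2.
Distance 4: reach x0.
The search is exhausted without reaching x7; it lies in a different component.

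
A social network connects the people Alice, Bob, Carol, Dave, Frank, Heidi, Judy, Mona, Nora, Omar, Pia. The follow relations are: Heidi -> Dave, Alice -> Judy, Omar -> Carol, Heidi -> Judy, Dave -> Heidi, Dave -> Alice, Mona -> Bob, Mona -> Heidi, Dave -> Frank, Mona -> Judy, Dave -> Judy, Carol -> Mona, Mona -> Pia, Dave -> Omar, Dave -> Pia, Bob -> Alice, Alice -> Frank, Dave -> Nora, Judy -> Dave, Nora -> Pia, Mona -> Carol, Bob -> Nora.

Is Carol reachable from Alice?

Explore from Alice.
Distance 1: reach Frank, Judy.
Distance 2: reach Dave.
Distance 3: reach Heidi, Nora, Omar, Pia.
Distance 4: reach Carol.
Found Carol.

Yes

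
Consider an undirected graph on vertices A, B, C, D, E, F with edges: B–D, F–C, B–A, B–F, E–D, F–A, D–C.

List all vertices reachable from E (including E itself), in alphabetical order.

A, B, C, D, E, F

Start at E.
Its neighbours: D.
Then their neighbours: B, C.
Then next layer: A, F.
Every vertex is now reached.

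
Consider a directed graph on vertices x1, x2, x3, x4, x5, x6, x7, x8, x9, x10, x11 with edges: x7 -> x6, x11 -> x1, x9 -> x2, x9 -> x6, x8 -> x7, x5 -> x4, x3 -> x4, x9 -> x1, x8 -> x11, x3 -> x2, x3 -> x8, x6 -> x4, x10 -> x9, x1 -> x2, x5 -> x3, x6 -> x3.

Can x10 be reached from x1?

Explore from x1.
Distance 1: reach x2.
The search from x1 is exhausted; no directed path reaches x10.

No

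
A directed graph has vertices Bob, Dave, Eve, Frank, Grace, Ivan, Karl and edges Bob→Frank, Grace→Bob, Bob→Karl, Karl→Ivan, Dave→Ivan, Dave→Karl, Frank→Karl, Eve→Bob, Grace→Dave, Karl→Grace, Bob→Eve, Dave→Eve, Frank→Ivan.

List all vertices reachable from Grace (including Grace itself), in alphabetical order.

Start at Grace.
Its neighbours: Bob, Dave.
Then their neighbours: Eve, Frank, Ivan, Karl.
Every vertex is now reached.

Bob, Dave, Eve, Frank, Grace, Ivan, Karl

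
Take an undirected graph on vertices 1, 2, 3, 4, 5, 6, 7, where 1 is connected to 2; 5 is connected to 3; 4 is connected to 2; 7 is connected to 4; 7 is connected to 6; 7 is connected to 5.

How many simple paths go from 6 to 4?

6–7–4

1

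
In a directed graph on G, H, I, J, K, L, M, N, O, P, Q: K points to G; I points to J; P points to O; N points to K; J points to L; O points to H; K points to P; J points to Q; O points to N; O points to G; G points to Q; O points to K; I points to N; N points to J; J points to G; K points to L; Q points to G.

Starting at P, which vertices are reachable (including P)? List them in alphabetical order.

G, H, J, K, L, N, O, P, Q

Start at P.
Its neighbours: O.
Then their neighbours: G, H, K, N.
Then next layer: J, L, Q.
Nothing further is reachable.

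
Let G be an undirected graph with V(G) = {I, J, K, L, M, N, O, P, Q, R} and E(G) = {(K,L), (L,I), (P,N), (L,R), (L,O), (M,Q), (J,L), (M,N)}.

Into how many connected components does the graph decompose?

2

From I: component {I, J, K, L, O, R}.
From M: component {M, N, P, Q}.
That's 2 components.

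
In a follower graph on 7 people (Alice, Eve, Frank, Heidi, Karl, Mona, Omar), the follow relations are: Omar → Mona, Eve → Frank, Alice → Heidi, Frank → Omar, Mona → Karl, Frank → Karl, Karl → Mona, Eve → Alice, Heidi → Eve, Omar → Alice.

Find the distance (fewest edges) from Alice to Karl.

Distance 0: Alice.
Distance 1: Heidi.
Distance 2: Eve.
Distance 3: Frank.
Distance 4: Karl, Omar — contains Karl.

4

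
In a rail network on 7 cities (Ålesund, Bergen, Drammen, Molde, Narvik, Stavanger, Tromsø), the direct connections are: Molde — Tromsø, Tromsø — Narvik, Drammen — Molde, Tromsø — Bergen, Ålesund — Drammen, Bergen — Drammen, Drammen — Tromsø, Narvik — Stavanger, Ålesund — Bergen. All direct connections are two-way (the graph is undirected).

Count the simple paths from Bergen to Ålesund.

4

Bergen–Ålesund
Bergen–Drammen–Ålesund
Bergen–Tromsø–Drammen–Ålesund
Bergen–Tromsø–Molde–Drammen–Ålesund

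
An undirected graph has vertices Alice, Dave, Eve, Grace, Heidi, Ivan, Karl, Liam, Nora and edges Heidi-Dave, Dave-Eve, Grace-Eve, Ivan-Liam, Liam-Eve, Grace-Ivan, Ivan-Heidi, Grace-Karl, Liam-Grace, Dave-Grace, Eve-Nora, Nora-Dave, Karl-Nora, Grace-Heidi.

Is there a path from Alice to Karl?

Alice has no edges, so nothing is reachable from it.

No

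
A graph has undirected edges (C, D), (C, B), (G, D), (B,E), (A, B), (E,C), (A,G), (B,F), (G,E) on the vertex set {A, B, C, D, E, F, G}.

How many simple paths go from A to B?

A–B
A–G–D–C–B
A–G–D–C–E–B
A–G–E–B
A–G–E–C–B

5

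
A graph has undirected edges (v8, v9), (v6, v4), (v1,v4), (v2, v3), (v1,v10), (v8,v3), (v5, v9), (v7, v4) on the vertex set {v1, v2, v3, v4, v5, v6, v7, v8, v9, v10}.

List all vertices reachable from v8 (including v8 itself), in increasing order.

Start at v8.
Its neighbours: v3, v9.
Then their neighbours: v2, v5.
Nothing further is reachable.

v2, v3, v5, v8, v9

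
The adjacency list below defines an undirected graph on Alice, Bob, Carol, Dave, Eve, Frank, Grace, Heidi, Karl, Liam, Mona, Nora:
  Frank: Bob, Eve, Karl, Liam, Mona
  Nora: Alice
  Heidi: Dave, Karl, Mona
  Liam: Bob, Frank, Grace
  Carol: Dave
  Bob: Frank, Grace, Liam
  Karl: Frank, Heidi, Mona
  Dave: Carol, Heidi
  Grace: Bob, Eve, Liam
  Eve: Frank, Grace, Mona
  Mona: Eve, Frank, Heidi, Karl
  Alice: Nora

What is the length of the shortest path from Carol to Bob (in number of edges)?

5

Distance 0: Carol.
Distance 1: Dave.
Distance 2: Heidi.
Distance 3: Karl, Mona.
Distance 4: Eve, Frank.
Distance 5: Bob, Grace, Liam — contains Bob.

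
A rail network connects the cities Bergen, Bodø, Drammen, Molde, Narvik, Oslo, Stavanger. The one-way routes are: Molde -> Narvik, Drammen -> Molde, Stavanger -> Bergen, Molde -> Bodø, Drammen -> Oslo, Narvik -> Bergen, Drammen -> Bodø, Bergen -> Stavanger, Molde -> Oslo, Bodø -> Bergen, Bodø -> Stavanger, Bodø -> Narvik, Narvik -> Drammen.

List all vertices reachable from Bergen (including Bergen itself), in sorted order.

Bergen, Stavanger

Start at Bergen.
Its neighbours: Stavanger.
Nothing further is reachable.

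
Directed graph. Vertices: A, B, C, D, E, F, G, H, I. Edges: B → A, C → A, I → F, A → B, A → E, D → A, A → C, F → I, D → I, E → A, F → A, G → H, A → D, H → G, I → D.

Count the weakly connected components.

From A: component {A, B, C, D, E, F, I}.
From G: component {G, H}.
That's 2 components.

2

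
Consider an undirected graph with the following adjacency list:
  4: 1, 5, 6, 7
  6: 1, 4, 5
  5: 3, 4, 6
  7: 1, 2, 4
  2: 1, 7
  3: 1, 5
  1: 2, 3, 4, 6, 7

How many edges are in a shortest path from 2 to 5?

3

Distance 0: 2.
Distance 1: 1, 7.
Distance 2: 3, 4, 6.
Distance 3: 5 — contains 5.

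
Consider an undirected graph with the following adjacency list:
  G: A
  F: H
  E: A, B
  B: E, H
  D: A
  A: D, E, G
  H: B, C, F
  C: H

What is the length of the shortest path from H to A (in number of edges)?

3

Distance 0: H.
Distance 1: B, C, F.
Distance 2: E.
Distance 3: A — contains A.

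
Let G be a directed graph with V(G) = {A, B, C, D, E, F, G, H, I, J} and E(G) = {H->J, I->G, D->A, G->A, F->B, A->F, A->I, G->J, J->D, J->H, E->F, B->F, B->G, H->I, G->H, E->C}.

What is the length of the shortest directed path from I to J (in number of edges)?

Distance 0: I.
Distance 1: G.
Distance 2: A, H, J — contains J.

2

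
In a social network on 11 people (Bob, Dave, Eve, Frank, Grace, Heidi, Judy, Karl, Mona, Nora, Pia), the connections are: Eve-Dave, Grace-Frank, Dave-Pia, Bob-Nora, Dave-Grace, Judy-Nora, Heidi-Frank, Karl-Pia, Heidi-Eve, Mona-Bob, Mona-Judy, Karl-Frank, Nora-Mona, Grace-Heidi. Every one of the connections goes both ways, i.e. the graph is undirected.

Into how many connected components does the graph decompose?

2

From Bob: component {Bob, Judy, Mona, Nora}.
From Dave: component {Dave, Eve, Frank, Grace, Heidi, Karl, Pia}.
That's 2 components.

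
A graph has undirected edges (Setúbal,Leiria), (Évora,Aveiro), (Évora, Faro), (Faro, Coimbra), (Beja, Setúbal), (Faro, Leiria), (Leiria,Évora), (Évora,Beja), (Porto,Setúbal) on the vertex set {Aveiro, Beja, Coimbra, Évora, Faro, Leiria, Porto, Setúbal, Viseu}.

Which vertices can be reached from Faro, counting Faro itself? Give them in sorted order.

Start at Faro.
Its neighbours: Coimbra, Évora, Leiria.
Then their neighbours: Aveiro, Beja, Setúbal.
Then next layer: Porto.
Nothing further is reachable.

Aveiro, Beja, Coimbra, Évora, Faro, Leiria, Porto, Setúbal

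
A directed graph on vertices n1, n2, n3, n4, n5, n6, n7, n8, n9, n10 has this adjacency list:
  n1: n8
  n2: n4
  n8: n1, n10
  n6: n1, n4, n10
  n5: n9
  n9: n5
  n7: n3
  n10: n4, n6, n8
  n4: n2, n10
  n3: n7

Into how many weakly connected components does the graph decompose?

3

From n1: component {n1, n2, n4, n6, n8, n10}.
From n3: component {n3, n7}.
From n5: component {n5, n9}.
That's 3 components.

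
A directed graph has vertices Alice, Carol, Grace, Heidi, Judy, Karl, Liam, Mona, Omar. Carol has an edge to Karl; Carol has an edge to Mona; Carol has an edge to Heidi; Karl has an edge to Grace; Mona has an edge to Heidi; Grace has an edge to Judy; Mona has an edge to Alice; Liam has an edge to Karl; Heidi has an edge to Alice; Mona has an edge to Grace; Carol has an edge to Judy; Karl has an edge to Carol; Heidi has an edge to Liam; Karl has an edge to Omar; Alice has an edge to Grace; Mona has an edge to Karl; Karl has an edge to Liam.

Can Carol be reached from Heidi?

Yes

Explore from Heidi.
Distance 1: reach Alice, Liam.
Distance 2: reach Grace, Karl.
Distance 3: reach Carol, Judy, Omar.
Found Carol.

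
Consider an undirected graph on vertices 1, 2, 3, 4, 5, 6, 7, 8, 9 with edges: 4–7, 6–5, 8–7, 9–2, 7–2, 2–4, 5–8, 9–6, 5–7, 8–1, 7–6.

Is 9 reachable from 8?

Yes

Explore from 8.
Distance 1: reach 1, 5, 7.
Distance 2: reach 2, 4, 6.
Distance 3: reach 9.
Found 9.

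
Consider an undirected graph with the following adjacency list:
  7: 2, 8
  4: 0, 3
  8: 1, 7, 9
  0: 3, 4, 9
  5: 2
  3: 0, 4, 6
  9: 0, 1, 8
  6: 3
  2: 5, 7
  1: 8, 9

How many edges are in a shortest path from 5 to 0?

Distance 0: 5.
Distance 1: 2.
Distance 2: 7.
Distance 3: 8.
Distance 4: 1, 9.
Distance 5: 0 — contains 0.

5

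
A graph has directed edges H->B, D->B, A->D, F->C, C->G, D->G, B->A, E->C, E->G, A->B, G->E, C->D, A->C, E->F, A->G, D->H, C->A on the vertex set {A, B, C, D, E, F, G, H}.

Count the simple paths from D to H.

1

D→H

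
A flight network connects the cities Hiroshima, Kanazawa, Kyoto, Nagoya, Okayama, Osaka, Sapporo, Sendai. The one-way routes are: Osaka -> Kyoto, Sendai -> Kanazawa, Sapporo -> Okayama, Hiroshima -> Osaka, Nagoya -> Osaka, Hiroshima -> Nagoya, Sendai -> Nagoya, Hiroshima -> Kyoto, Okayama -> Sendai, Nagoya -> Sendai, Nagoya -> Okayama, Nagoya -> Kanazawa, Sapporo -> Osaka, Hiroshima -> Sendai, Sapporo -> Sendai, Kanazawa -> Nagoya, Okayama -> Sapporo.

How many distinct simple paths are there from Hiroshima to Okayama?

3

Hiroshima→Nagoya→Okayama
Hiroshima→Sendai→Kanazawa→Nagoya→Okayama
Hiroshima→Sendai→Nagoya→Okayama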